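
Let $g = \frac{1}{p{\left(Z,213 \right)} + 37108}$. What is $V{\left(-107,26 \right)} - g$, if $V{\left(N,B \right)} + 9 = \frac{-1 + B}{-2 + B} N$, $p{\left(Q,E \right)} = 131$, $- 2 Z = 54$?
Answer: $- \frac{11961997}{99304} \approx -120.46$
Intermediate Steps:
$Z = -27$ ($Z = \left(- \frac{1}{2}\right) 54 = -27$)
$g = \frac{1}{37239}$ ($g = \frac{1}{131 + 37108} = \frac{1}{37239} \approx 2.6854 \cdot 10^{-5}$)
$V{\left(N,B \right)} = -9 + \frac{N \left(-1 + B\right)}{-2 + B}$ ($V{\left(N,B \right)} = -9 + \frac{-1 + B}{-2 + B} N = -9 + \frac{N \left(-1 + B\right)}{-2 + B}$)
$V{\left(-107,26 \right)} - g = \frac{18 - -107 - 234 + 26 \left(-107\right)}{-2 + 26} - \frac{1}{37239} = \frac{18 + 107 - 234 - 2782}{24} - \frac{1}{37239} = \frac{1}{24} \left(-2891\right) - \frac{1}{37239} = - \frac{2891}{24} - \frac{1}{37239} = - \frac{11961997}{99304}$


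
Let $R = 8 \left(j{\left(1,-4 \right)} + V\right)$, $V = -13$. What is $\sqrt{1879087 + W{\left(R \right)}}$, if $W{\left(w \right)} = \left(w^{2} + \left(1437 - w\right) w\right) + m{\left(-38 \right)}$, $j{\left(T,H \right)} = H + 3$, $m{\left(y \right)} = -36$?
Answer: $\sqrt{1718107} \approx 1310.8$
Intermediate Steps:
$j{\left(T,H \right)} = 3 + H$
$R = -112$ ($R = 8 \left(\left(3 - 4\right) - 13\right) = 8 \left(-1 - 13\right) = 8 \left(-14\right) = -112$)
$W{\left(w \right)} = -36 + w^{2} + w \left(1437 - w\right)$ ($W{\left(w \right)} = \left(w^{2} + \left(1437 - w\right) w\right) - 36 = \left(w^{2} + w \left(1437 - w\right)\right) - 36 = -36 + w^{2} + w \left(1437 - w\right)$)
$\sqrt{1879087 + W{\left(R \right)}} = \sqrt{1879087 + \left(-36 + 1437 \left(-112\right)\right)} = \sqrt{1879087 - 160980} = \sqrt{1718107}$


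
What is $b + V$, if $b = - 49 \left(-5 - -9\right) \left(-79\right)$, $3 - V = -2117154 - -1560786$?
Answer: $571855$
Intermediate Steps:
$V = 556371$ ($V = 3 - \left(-2117154 - -1560786\right) = 3 - \left(-2117154 + 1560786\right) = 3 - -556368 = 3 + 556368 = 556371$)
$b = 15484$ ($b = - 49 \left(-5 + 9\right) \left(-79\right) = \left(-49\right) 4 \left(-79\right) = \left(-196\right) \left(-79\right) = 15484$)
$b + V = 15484 + 556371 = 571855$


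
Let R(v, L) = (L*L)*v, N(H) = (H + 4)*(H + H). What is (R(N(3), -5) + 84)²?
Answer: 1285956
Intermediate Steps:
N(H) = 2*H*(4 + H) (N(H) = (4 + H)*(2*H) = 2*H*(4 + H))
R(v, L) = v*L² (R(v, L) = L²*v = v*L²)
(R(N(3), -5) + 84)² = ((2*3*(4 + 3))*(-5)² + 84)² = ((2*3*7)*25 + 84)² = (42*25 + 84)² = (1050 + 84)² = 1134² = 1285956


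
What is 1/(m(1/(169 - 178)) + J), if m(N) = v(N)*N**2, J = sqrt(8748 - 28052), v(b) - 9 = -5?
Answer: 81/31663390 - 6561*I*sqrt(4826)/63326780 ≈ 2.5582e-6 - 0.0071974*I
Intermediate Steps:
v(b) = 4 (v(b) = 9 - 5 = 4)
J = 2*I*sqrt(4826) (J = sqrt(-19304) = 2*I*sqrt(4826) ≈ 138.94*I)
m(N) = 4*N**2
1/(m(1/(169 - 178)) + J) = 1/(4*(1/(169 - 178))**2 + 2*I*sqrt(4826)) = 1/(4*(1/(-9))**2 + 2*I*sqrt(4826)) = 1/(4*(-1/9)**2 + 2*I*sqrt(4826)) = 1/(4*(1/81) + 2*I*sqrt(4826)) = 1/(4/81 + 2*I*sqrt(4826))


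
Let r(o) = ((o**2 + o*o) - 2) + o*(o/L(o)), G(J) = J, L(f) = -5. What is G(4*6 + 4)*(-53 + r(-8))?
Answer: 8428/5 ≈ 1685.6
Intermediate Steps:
r(o) = -2 + 9*o**2/5 (r(o) = ((o**2 + o*o) - 2) + o*(o/(-5)) = ((o**2 + o**2) - 2) + o*(o*(-1/5)) = (2*o**2 - 2) + o*(-o/5) = (-2 + 2*o**2) - o**2/5 = -2 + 9*o**2/5)
G(4*6 + 4)*(-53 + r(-8)) = (4*6 + 4)*(-53 + (-2 + (9/5)*(-8)**2)) = (24 + 4)*(-53 + (-2 + (9/5)*64)) = 28*(-53 + (-2 + 576/5)) = 28*(-53 + 566/5) = 28*(301/5) = 8428/5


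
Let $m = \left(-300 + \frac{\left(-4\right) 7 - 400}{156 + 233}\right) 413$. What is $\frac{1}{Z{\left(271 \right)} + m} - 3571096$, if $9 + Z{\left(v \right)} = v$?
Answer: $- \frac{172383753273205}{48271946} \approx -3.5711 \cdot 10^{6}$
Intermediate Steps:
$Z{\left(v \right)} = -9 + v$
$m = - \frac{48373864}{389}$ ($m = \left(-300 + \frac{-28 - 400}{389}\right) 413 = \left(-300 - \frac{428}{389}\right) 413 = \left(- \frac{117128}{389}\right) 413 = - \frac{48373864}{389} \approx -1.2435 \cdot 10^{5}$)
$\frac{1}{Z{\left(271 \right)} + m} - 3571096 = \frac{1}{\left(-9 + 271\right) - \frac{48373864}{389}} - 3571096 = \frac{1}{262 - \frac{48373864}{389}} - 3571096 = \frac{1}{- \frac{48271946}{389}} - 3571096 = - \frac{389}{48271946} - 3571096 = - \frac{172383753273205}{48271946}$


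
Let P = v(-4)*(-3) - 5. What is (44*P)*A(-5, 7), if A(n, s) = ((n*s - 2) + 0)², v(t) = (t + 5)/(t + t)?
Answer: -557183/2 ≈ -2.7859e+5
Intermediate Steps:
v(t) = (5 + t)/(2*t) (v(t) = (5 + t)/((2*t)) = (5 + t)*(1/(2*t)) = (5 + t)/(2*t))
P = -37/8 (P = ((½)*(5 - 4)/(-4))*(-3) - 5 = ((½)*(-¼)*1)*(-3) - 5 = -⅛*(-3) - 5 = 3/8 - 5 = -37/8 ≈ -4.6250)
A(n, s) = (-2 + n*s)² (A(n, s) = ((-2 + n*s) + 0)² = (-2 + n*s)²)
(44*P)*A(-5, 7) = (44*(-37/8))*(-2 - 5*7)² = -407*(-2 - 35)²/2 = -407/2*(-37)² = -407/2*1369 = -557183/2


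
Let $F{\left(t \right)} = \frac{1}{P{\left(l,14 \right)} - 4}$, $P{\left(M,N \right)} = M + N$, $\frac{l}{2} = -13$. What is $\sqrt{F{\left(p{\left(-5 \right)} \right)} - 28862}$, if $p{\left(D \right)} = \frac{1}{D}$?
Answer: $\frac{i \sqrt{461793}}{4} \approx 169.89 i$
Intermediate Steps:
$l = -26$ ($l = 2 \left(-13\right) = -26$)
$F{\left(t \right)} = - \frac{1}{16}$ ($F{\left(t \right)} = \frac{1}{\left(-26 + 14\right) - 4} = \frac{1}{-12 - 4} = \frac{1}{-16} = - \frac{1}{16}$)
$\sqrt{F{\left(p{\left(-5 \right)} \right)} - 28862} = \sqrt{- \frac{1}{16} - 28862} = \sqrt{- \frac{461793}{16}} = \frac{i \sqrt{461793}}{4}$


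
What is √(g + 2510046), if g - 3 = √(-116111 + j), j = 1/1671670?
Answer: √(7014283207687856100 + 48478430*I*√385814430031030)/1671670 ≈ 1584.3 + 0.10754*I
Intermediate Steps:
j = 1/1671670 ≈ 5.9820e-7
g = 3 + 29*I*√385814430031030/1671670 (g = 3 + √(-116111 + 1/1671670) = 3 + √(-194099275369/1671670) = 3 + 29*I*√385814430031030/1671670 ≈ 3.0 + 340.75*I)
√(g + 2510046) = √((3 + 29*I*√385814430031030/1671670) + 2510046) = √(2510049 + 29*I*√385814430031030/1671670)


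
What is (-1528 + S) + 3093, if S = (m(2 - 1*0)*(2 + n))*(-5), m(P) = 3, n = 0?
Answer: 1535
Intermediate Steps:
S = -30 (S = (3*(2 + 0))*(-5) = (3*2)*(-5) = 6*(-5) = -30)
(-1528 + S) + 3093 = (-1528 - 30) + 3093 = -1558 + 3093 = 1535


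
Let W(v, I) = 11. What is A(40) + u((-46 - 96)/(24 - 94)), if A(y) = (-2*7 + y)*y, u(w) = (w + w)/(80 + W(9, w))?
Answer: 3312542/3185 ≈ 1040.0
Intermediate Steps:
u(w) = 2*w/91 (u(w) = (w + w)/(80 + 11) = (2*w)/91 = (2*w)*(1/91) = 2*w/91)
A(y) = y*(-14 + y) (A(y) = (-14 + y)*y = y*(-14 + y))
A(40) + u((-46 - 96)/(24 - 94)) = 40*(-14 + 40) + 2*((-46 - 96)/(24 - 94))/91 = 40*26 + 2*(-142/(-70))/91 = 1040 + 2*(-142*(-1/70))/91 = 1040 + (2/91)*(71/35) = 1040 + 142/3185 = 3312542/3185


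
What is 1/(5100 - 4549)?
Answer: 1/551 ≈ 0.0018149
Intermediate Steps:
1/(5100 - 4549) = 1/551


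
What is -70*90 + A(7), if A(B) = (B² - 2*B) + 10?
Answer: -6255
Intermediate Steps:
A(B) = 10 + B² - 2*B
-70*90 + A(7) = -70*90 + (10 + 7² - 2*7) = -6300 + (10 + 49 - 14) = -6300 + 45 = -6255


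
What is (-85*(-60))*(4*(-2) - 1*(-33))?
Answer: 127500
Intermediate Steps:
(-85*(-60))*(4*(-2) - 1*(-33)) = 5100*(-8 + 33) = 5100*25 = 127500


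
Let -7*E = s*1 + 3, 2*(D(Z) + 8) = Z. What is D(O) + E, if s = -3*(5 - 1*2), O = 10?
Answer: -15/7 ≈ -2.1429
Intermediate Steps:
D(Z) = -8 + Z/2
s = -9 (s = -3*(5 - 2) = -3*3 = -9)
E = 6/7 (E = -(-9*1 + 3)/7 = -(-9 + 3)/7 = -⅐*(-6) = 6/7 ≈ 0.85714)
D(O) + E = (-8 + (½)*10) + 6/7 = (-8 + 5) + 6/7 = -3 + 6/7 = -15/7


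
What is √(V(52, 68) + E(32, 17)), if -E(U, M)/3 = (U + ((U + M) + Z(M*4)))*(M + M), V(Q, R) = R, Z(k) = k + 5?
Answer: 2*I*√3910 ≈ 125.06*I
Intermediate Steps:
Z(k) = 5 + k
E(U, M) = -6*M*(5 + 2*U + 5*M) (E(U, M) = -3*(U + ((U + M) + (5 + M*4)))*(M + M) = -3*(U + ((M + U) + (5 + 4*M)))*2*M = -3*(U + (5 + U + 5*M))*2*M = -3*(5 + 2*U + 5*M)*2*M = -6*M*(5 + 2*U + 5*M))
√(V(52, 68) + E(32, 17)) = √(68 - 6*17*(5 + 2*32 + 5*17)) = √(68 - 6*17*(5 + 64 + 85)) = √(68 - 6*17*154) = √(68 - 15708) = √(-15640) = 2*I*√3910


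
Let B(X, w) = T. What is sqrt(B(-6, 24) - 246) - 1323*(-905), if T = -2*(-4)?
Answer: 1197315 + I*sqrt(238) ≈ 1.1973e+6 + 15.427*I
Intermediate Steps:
T = 8
B(X, w) = 8
sqrt(B(-6, 24) - 246) - 1323*(-905) = sqrt(8 - 246) - 1323*(-905) = sqrt(-238) + 1197315 = I*sqrt(238) + 1197315 = 1197315 + I*sqrt(238)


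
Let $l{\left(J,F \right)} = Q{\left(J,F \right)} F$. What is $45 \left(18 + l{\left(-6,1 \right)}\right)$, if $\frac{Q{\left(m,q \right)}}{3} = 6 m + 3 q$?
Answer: $-3645$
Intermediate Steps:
$Q{\left(m,q \right)} = 9 q + 18 m$ ($Q{\left(m,q \right)} = 3 \left(6 m + 3 q\right) = 3 \left(3 q + 6 m\right) = 9 q + 18 m$)
$l{\left(J,F \right)} = F \left(9 F + 18 J\right)$ ($l{\left(J,F \right)} = \left(9 F + 18 J\right) F = F \left(9 F + 18 J\right)$)
$45 \left(18 + l{\left(-6,1 \right)}\right) = 45 \left(18 + 9 \cdot 1 \left(1 + 2 \left(-6\right)\right)\right) = 45 \left(18 + 9 \cdot 1 \left(1 - 12\right)\right) = 45 \left(18 + 9 \cdot 1 \left(-11\right)\right) = 45 \left(18 - 99\right) = 45 \left(-81\right) = -3645$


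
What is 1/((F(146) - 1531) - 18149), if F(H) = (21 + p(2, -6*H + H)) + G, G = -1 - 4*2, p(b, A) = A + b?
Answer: -1/20396 ≈ -4.9029e-5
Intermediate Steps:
G = -9 (G = -1 - 8 = -9)
F(H) = 14 - 5*H (F(H) = (21 + ((-6*H + H) + 2)) - 9 = (21 + (-5*H + 2)) - 9 = (21 + (2 - 5*H)) - 9 = (23 - 5*H) - 9 = 14 - 5*H)
1/((F(146) - 1531) - 18149) = 1/(((14 - 5*146) - 1531) - 18149) = 1/(((14 - 730) - 1531) - 18149) = 1/((-716 - 1531) - 18149) = 1/(-2247 - 18149) = 1/(-20396) = -1/20396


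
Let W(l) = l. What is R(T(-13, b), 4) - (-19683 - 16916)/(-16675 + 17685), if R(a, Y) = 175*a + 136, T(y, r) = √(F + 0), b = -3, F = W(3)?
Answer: 173959/1010 + 175*√3 ≈ 475.35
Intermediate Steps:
F = 3
T(y, r) = √3 (T(y, r) = √(3 + 0) = √3)
R(a, Y) = 136 + 175*a
R(T(-13, b), 4) - (-19683 - 16916)/(-16675 + 17685) = (136 + 175*√3) - (-19683 - 16916)/(-16675 + 17685) = (136 + 175*√3) - (-36599)/1010 = (136 + 175*√3) - 1*(-36599/1010) = (136 + 175*√3) + 36599/1010 = 173959/1010 + 175*√3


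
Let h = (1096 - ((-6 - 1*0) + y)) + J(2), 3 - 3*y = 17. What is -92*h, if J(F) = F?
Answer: -305992/3 ≈ -1.0200e+5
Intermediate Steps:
y = -14/3 (y = 1 - 1/3*17 = 1 - 17/3 = -14/3 ≈ -4.6667)
h = 3326/3 (h = (1096 - ((-6 - 1*0) - 14/3)) + 2 = (1096 - ((-6 + 0) - 14/3)) + 2 = (1096 - (-6 - 14/3)) + 2 = (1096 - 1*(-32/3)) + 2 = (1096 + 32/3) + 2 = 3320/3 + 2 = 3326/3 ≈ 1108.7)
-92*h = -92*3326/3 = -305992/3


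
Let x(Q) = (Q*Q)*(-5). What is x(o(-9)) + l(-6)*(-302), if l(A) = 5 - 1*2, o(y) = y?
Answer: -1311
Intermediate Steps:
l(A) = 3 (l(A) = 5 - 2 = 3)
x(Q) = -5*Q² (x(Q) = Q²*(-5) = -5*Q²)
x(o(-9)) + l(-6)*(-302) = -5*(-9)² + 3*(-302) = -5*81 - 906 = -405 - 906 = -1311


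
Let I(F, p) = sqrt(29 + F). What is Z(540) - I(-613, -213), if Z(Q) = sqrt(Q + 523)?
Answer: sqrt(1063) - 2*I*sqrt(146) ≈ 32.604 - 24.166*I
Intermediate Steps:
Z(Q) = sqrt(523 + Q)
Z(540) - I(-613, -213) = sqrt(523 + 540) - sqrt(29 - 613) = sqrt(1063) - sqrt(-584) = sqrt(1063) - 2*I*sqrt(146)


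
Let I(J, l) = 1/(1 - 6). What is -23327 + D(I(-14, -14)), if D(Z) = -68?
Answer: -23395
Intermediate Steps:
I(J, l) = -⅕ (I(J, l) = 1/(-5) = -⅕)
-23327 + D(I(-14, -14)) = -23327 - 68 = -23395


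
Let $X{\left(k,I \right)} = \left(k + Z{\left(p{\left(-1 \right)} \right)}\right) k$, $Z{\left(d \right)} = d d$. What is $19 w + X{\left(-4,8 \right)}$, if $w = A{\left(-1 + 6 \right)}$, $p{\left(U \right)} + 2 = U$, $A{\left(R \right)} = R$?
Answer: $75$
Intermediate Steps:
$p{\left(U \right)} = -2 + U$
$Z{\left(d \right)} = d^{2}$
$w = 5$ ($w = -1 + 6 = 5$)
$X{\left(k,I \right)} = k \left(9 + k\right)$ ($X{\left(k,I \right)} = \left(k + \left(-2 - 1\right)^{2}\right) k = \left(k + \left(-3\right)^{2}\right) k = \left(k + 9\right) k = \left(9 + k\right) k = k \left(9 + k\right)$)
$19 w + X{\left(-4,8 \right)} = 19 \cdot 5 - 4 \left(9 - 4\right) = 95 - 20 = 75$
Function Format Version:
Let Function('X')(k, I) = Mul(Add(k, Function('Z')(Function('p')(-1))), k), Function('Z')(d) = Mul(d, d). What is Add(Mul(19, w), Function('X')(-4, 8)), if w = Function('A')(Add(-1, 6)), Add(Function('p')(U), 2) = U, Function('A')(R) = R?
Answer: 75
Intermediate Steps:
Function('p')(U) = Add(-2, U)
Function('Z')(d) = Pow(d, 2)
w = 5 (w = Add(-1, 6) = 5)
Function('X')(k, I) = Mul(k, Add(9, k)) (Function('X')(k, I) = Mul(Add(k, Pow(Add(-2, -1), 2)), k) = Mul(Add(k, Pow(-3, 2)), k) = Mul(Add(k, 9), k) = Mul(Add(9, k), k) = Mul(k, Add(9, k)))
Add(Mul(19, w), Function('X')(-4, 8)) = Add(Mul(19, 5), Mul(-4, Add(9, -4))) = Add(95, Mul(-4, 5)) = Add(95, -20) = 75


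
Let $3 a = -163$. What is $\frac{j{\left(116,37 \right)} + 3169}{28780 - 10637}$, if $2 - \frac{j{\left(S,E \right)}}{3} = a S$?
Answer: $\frac{22083}{18143} \approx 1.2172$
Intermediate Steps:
$a = - \frac{163}{3}$ ($a = \frac{1}{3} \left(-163\right) = - \frac{163}{3} \approx -54.333$)
$j{\left(S,E \right)} = 6 + 163 S$ ($j{\left(S,E \right)} = 6 - 3 \left(- \frac{163 S}{3}\right) = 6 + 163 S$)
$\frac{j{\left(116,37 \right)} + 3169}{28780 - 10637} = \frac{\left(6 + 163 \cdot 116\right) + 3169}{28780 - 10637} = \frac{\left(6 + 18908\right) + 3169}{18143} = \left(18914 + 3169\right) \frac{1}{18143} = 22083 \cdot \frac{1}{18143} = \frac{22083}{18143}$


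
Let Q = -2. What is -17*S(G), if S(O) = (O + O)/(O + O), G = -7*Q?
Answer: -17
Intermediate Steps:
G = 14 (G = -7*(-2) = 14)
S(O) = 1 (S(O) = (2*O)/((2*O)) = (2*O)*(1/(2*O)) = 1)
-17*S(G) = -17*1 = -17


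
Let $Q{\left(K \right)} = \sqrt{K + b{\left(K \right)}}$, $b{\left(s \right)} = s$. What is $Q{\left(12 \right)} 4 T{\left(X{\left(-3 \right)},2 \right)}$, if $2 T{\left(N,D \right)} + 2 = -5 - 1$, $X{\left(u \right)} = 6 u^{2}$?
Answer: $- 32 \sqrt{6} \approx -78.384$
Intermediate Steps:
$Q{\left(K \right)} = \sqrt{2} \sqrt{K}$ ($Q{\left(K \right)} = \sqrt{K + K} = \sqrt{2 K} = \sqrt{2} \sqrt{K}$)
$T{\left(N,D \right)} = -4$ ($T{\left(N,D \right)} = -1 + \frac{-5 - 1}{2} = -1 + \frac{1}{2} \left(-6\right) = -1 - 3 = -4$)
$Q{\left(12 \right)} 4 T{\left(X{\left(-3 \right)},2 \right)} = \sqrt{2} \sqrt{12} \cdot 4 \left(-4\right) = \sqrt{2} \cdot 2 \sqrt{3} \left(-16\right) = 2 \sqrt{6} \left(-16\right) = - 32 \sqrt{6}$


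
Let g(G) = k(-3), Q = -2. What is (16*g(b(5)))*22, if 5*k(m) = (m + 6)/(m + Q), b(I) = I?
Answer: -1056/25 ≈ -42.240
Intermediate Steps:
k(m) = (6 + m)/(5*(-2 + m)) (k(m) = ((m + 6)/(m - 2))/5 = ((6 + m)/(-2 + m))/5 = (6 + m)/(5*(-2 + m)))
g(G) = -3/25 (g(G) = (6 - 3)/(5*(-2 - 3)) = (1/5)*3/(-5) = (1/5)*(-1/5)*3 = -3/25)
(16*g(b(5)))*22 = (16*(-3/25))*22 = -48/25*22 = -1056/25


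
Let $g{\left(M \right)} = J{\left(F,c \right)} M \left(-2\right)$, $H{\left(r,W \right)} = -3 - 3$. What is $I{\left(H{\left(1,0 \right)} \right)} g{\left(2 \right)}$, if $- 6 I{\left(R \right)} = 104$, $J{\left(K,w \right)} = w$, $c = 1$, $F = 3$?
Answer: $\frac{208}{3} \approx 69.333$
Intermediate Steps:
$H{\left(r,W \right)} = -6$ ($H{\left(r,W \right)} = -3 - 3 = -6$)
$I{\left(R \right)} = - \frac{52}{3}$ ($I{\left(R \right)} = \left(- \frac{1}{6}\right) 104 = - \frac{52}{3}$)
$g{\left(M \right)} = - 2 M$ ($g{\left(M \right)} = 1 M \left(-2\right) = M \left(-2\right) = - 2 M$)
$I{\left(H{\left(1,0 \right)} \right)} g{\left(2 \right)} = - \frac{52 \left(\left(-2\right) 2\right)}{3} = \left(- \frac{52}{3}\right) \left(-4\right) = \frac{208}{3}$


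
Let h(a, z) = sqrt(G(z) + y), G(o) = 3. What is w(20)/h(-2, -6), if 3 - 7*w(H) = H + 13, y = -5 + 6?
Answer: -15/7 ≈ -2.1429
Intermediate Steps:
y = 1
h(a, z) = 2 (h(a, z) = sqrt(3 + 1) = sqrt(4) = 2)
w(H) = -10/7 - H/7 (w(H) = 3/7 - (H + 13)/7 = 3/7 - (13 + H)/7 = 3/7 + (-13/7 - H/7) = -10/7 - H/7)
w(20)/h(-2, -6) = (-10/7 - 1/7*20)/2 = (-10/7 - 20/7)*(1/2) = -30/7*1/2 = -15/7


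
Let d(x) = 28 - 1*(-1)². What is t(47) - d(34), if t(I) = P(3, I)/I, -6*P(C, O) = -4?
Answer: -3805/141 ≈ -26.986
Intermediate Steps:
d(x) = 27 (d(x) = 28 - 1*1 = 28 - 1 = 27)
P(C, O) = ⅔ (P(C, O) = -⅙*(-4) = ⅔)
t(I) = 2/(3*I)
t(47) - d(34) = (⅔)/47 - 1*27 = (⅔)*(1/47) - 27 = 2/141 - 27 = -3805/141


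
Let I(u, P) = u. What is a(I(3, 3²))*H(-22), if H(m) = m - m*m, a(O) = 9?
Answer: -4554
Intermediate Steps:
H(m) = m - m²
a(I(3, 3²))*H(-22) = 9*(-22*(1 - 1*(-22))) = 9*(-22*(1 + 22)) = 9*(-22*23) = 9*(-506) = -4554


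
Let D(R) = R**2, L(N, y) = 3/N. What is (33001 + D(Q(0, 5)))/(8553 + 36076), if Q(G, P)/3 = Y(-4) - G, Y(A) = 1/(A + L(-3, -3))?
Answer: 825034/1115725 ≈ 0.73946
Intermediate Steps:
Y(A) = 1/(-1 + A) (Y(A) = 1/(A + 3/(-3)) = 1/(A + 3*(-1/3)) = 1/(A - 1) = 1/(-1 + A))
Q(G, P) = -3/5 - 3*G (Q(G, P) = 3*(1/(-1 - 4) - G) = 3*(1/(-5) - G) = 3*(-1/5 - G) = -3/5 - 3*G)
(33001 + D(Q(0, 5)))/(8553 + 36076) = (33001 + (-3/5 - 3*0)**2)/(8553 + 36076) = (33001 + (-3/5 + 0)**2)/44629 = (33001 + (-3/5)**2)*(1/44629) = (33001 + 9/25)*(1/44629) = (825034/25)*(1/44629) = 825034/1115725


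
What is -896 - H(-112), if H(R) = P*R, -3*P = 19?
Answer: -4816/3 ≈ -1605.3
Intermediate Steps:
P = -19/3 (P = -1/3*19 = -19/3 ≈ -6.3333)
H(R) = -19*R/3
-896 - H(-112) = -896 - (-19)*(-112)/3 = -896 - 1*2128/3 = -896 - 2128/3 = -4816/3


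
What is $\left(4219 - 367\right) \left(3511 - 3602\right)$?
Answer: $-350532$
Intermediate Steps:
$\left(4219 - 367\right) \left(3511 - 3602\right) = 3852 \left(3511 - 3602\right) = 3852 \left(-91\right) = -350532$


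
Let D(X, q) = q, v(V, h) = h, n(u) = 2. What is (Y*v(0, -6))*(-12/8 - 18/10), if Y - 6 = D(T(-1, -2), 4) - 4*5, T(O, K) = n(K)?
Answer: -198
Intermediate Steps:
T(O, K) = 2
Y = -10 (Y = 6 + (4 - 4*5) = 6 + (4 - 20) = 6 - 16 = -10)
(Y*v(0, -6))*(-12/8 - 18/10) = (-10*(-6))*(-12/8 - 18/10) = 60*(-12*⅛ - 18*⅒) = 60*(-3/2 - 9/5) = 60*(-33/10) = -198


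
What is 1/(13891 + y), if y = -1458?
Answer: 1/12433 ≈ 8.0431e-5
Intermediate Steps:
1/(13891 + y) = 1/(13891 - 1458) = 1/12433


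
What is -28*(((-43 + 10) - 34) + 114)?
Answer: -1316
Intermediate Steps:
-28*(((-43 + 10) - 34) + 114) = -28*((-33 - 34) + 114) = -28*(-67 + 114) = -28*47 = -1316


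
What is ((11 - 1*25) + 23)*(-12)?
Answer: -108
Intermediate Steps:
((11 - 1*25) + 23)*(-12) = ((11 - 25) + 23)*(-12) = (-14 + 23)*(-12) = 9*(-12) = -108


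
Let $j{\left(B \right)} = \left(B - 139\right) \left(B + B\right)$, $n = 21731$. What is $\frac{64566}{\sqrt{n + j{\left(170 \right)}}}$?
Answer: $\frac{21522 \sqrt{32271}}{10757} \approx 359.42$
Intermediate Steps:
$j{\left(B \right)} = 2 B \left(-139 + B\right)$ ($j{\left(B \right)} = \left(-139 + B\right) 2 B = 2 B \left(-139 + B\right)$)
$\frac{64566}{\sqrt{n + j{\left(170 \right)}}} = \frac{64566}{\sqrt{21731 + 2 \cdot 170 \left(-139 + 170\right)}} = \frac{64566}{\sqrt{21731 + 2 \cdot 170 \cdot 31}} = \frac{64566}{\sqrt{21731 + 10540}} = \frac{64566}{\sqrt{32271}} = 64566 \frac{\sqrt{32271}}{32271} = \frac{21522 \sqrt{32271}}{10757}$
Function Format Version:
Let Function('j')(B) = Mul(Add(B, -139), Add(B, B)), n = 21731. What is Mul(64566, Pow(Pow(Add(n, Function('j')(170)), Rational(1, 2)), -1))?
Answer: Mul(Rational(21522, 10757), Pow(32271, Rational(1, 2))) ≈ 359.42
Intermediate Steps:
Function('j')(B) = Mul(2, B, Add(-139, B)) (Function('j')(B) = Mul(Add(-139, B), Mul(2, B)) = Mul(2, B, Add(-139, B)))
Mul(64566, Pow(Pow(Add(n, Function('j')(170)), Rational(1, 2)), -1)) = Mul(64566, Pow(Pow(Add(21731, Mul(2, 170, Add(-139, 170))), Rational(1, 2)), -1)) = Mul(64566, Pow(Pow(Add(21731, Mul(2, 170, 31)), Rational(1, 2)), -1)) = Mul(64566, Pow(Pow(Add(21731, 10540), Rational(1, 2)), -1)) = Mul(64566, Pow(Pow(32271, Rational(1, 2)), -1)) = Mul(64566, Mul(Rational(1, 32271), Pow(32271, Rational(1, 2)))) = Mul(Rational(21522, 10757), Pow(32271, Rational(1, 2)))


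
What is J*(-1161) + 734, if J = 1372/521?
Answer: -1210478/521 ≈ -2323.4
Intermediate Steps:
J = 1372/521 (J = 1372*(1/521) = 1372/521 ≈ 2.6334)
J*(-1161) + 734 = (1372/521)*(-1161) + 734 = -1592892/521 + 734 = -1210478/521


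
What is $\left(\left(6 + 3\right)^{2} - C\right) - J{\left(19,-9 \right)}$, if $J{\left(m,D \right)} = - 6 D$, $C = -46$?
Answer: $73$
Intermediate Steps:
$\left(\left(6 + 3\right)^{2} - C\right) - J{\left(19,-9 \right)} = \left(\left(6 + 3\right)^{2} - -46\right) - \left(-6\right) \left(-9\right) = \left(9^{2} + 46\right) - 54 = \left(81 + 46\right) - 54 = 127 - 54 = 73$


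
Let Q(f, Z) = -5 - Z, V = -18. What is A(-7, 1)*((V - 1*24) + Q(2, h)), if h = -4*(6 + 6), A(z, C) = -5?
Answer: -5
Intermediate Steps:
h = -48 (h = -4*12 = -48)
A(-7, 1)*((V - 1*24) + Q(2, h)) = -5*((-18 - 1*24) + (-5 - 1*(-48))) = -5*((-18 - 24) + (-5 + 48)) = -5*(-42 + 43) = -5*1 = -5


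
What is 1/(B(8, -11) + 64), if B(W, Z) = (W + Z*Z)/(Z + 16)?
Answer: 5/449 ≈ 0.011136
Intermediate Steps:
B(W, Z) = (W + Z**2)/(16 + Z)
1/(B(8, -11) + 64) = 1/((8 + (-11)**2)/(16 - 11) + 64) = 1/((8 + 121)/5 + 64) = 1/((1/5)*129 + 64) = 1/(129/5 + 64) = 1/(449/5) = 5/449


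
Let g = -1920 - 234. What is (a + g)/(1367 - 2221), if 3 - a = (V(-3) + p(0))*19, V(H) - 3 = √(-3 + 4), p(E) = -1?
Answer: 1104/427 ≈ 2.5855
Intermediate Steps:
g = -2154
V(H) = 4 (V(H) = 3 + √(-3 + 4) = 3 + √1 = 3 + 1 = 4)
a = -54 (a = 3 - (4 - 1)*19 = 3 - 3*19 = 3 - 1*57 = 3 - 57 = -54)
(a + g)/(1367 - 2221) = (-54 - 2154)/(1367 - 2221) = -2208/(-854) = -2208*(-1/854) = 1104/427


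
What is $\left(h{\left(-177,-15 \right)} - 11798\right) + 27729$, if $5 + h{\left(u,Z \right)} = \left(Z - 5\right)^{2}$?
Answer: $16326$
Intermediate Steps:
$h{\left(u,Z \right)} = -5 + \left(-5 + Z\right)^{2}$ ($h{\left(u,Z \right)} = -5 + \left(Z - 5\right)^{2} = -5 + \left(-5 + Z\right)^{2}$)
$\left(h{\left(-177,-15 \right)} - 11798\right) + 27729 = \left(\left(-5 + \left(-5 - 15\right)^{2}\right) - 11798\right) + 27729 = \left(\left(-5 + \left(-20\right)^{2}\right) - 11798\right) + 27729 = \left(\left(-5 + 400\right) - 11798\right) + 27729 = \left(395 - 11798\right) + 27729 = -11403 + 27729 = 16326$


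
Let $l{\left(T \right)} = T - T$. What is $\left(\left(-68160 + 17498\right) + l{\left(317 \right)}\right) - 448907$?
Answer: $-499569$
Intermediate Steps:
$l{\left(T \right)} = 0$
$\left(\left(-68160 + 17498\right) + l{\left(317 \right)}\right) - 448907 = \left(\left(-68160 + 17498\right) + 0\right) - 448907 = \left(-50662 + 0\right) - 448907 = -50662 - 448907 = -499569$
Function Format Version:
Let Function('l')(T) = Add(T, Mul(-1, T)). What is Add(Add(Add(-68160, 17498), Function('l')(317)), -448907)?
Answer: -499569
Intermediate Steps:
Function('l')(T) = 0
Add(Add(Add(-68160, 17498), Function('l')(317)), -448907) = Add(Add(Add(-68160, 17498), 0), -448907) = Add(Add(-50662, 0), -448907) = Add(-50662, -448907) = -499569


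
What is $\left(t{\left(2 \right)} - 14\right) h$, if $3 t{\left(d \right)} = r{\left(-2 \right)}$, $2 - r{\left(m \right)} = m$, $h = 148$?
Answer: $- \frac{5624}{3} \approx -1874.7$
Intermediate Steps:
$r{\left(m \right)} = 2 - m$
$t{\left(d \right)} = \frac{4}{3}$ ($t{\left(d \right)} = \frac{2 - -2}{3} = \frac{2 + 2}{3} = \frac{1}{3} \cdot 4 = \frac{4}{3}$)
$\left(t{\left(2 \right)} - 14\right) h = \left(\frac{4}{3} - 14\right) 148 = \left(- \frac{38}{3}\right) 148 = - \frac{5624}{3}$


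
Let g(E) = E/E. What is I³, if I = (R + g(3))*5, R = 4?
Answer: 15625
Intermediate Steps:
g(E) = 1
I = 25 (I = (4 + 1)*5 = 5*5 = 25)
I³ = 25³ = 15625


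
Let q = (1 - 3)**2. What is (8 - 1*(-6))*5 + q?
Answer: 74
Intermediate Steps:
q = 4 (q = (-2)**2 = 4)
(8 - 1*(-6))*5 + q = (8 - 1*(-6))*5 + 4 = (8 + 6)*5 + 4 = 14*5 + 4 = 70 + 4 = 74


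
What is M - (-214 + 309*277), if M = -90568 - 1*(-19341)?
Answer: -156606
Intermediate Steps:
M = -71227 (M = -90568 + 19341 = -71227)
M - (-214 + 309*277) = -71227 - (-214 + 309*277) = -71227 - (-214 + 85593) = -71227 - 1*85379 = -71227 - 85379 = -156606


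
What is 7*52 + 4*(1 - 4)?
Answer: 352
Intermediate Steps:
7*52 + 4*(1 - 4) = 364 + 4*(-3) = 364 - 12 = 352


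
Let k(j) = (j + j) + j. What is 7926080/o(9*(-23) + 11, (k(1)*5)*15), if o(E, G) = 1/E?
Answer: -1553511680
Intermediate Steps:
k(j) = 3*j (k(j) = 2*j + j = 3*j)
7926080/o(9*(-23) + 11, (k(1)*5)*15) = 7926080/(1/(9*(-23) + 11)) = 7926080/(1/(-207 + 11)) = 7926080/(1/(-196)) = 7926080/(-1/196) = 7926080*(-196) = -1553511680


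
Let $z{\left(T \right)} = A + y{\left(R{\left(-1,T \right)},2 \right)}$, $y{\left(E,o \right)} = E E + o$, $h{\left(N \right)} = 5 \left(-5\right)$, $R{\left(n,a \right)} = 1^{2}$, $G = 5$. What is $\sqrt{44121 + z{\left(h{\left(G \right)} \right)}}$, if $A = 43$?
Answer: $\sqrt{44167} \approx 210.16$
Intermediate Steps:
$R{\left(n,a \right)} = 1$
$h{\left(N \right)} = -25$
$y{\left(E,o \right)} = o + E^{2}$ ($y{\left(E,o \right)} = E^{2} + o = o + E^{2}$)
$z{\left(T \right)} = 46$ ($z{\left(T \right)} = 43 + \left(2 + 1^{2}\right) = 43 + \left(2 + 1\right) = 43 + 3 = 46$)
$\sqrt{44121 + z{\left(h{\left(G \right)} \right)}} = \sqrt{44121 + 46} = \sqrt{44167}$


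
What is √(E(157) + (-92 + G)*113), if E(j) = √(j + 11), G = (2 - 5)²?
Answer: √(-9379 + 2*√42) ≈ 96.778*I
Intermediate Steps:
G = 9 (G = (-3)² = 9)
E(j) = √(11 + j)
√(E(157) + (-92 + G)*113) = √(√(11 + 157) + (-92 + 9)*113) = √(√168 - 83*113) = √(2*√42 - 9379) = √(-9379 + 2*√42)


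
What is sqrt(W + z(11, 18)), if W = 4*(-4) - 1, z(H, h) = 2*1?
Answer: I*sqrt(15) ≈ 3.873*I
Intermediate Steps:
z(H, h) = 2
W = -17 (W = -16 - 1 = -17)
sqrt(W + z(11, 18)) = sqrt(-17 + 2) = sqrt(-15) = I*sqrt(15)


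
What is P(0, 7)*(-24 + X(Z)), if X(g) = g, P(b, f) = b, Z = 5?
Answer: 0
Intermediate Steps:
P(0, 7)*(-24 + X(Z)) = 0*(-24 + 5) = 0*(-19) = 0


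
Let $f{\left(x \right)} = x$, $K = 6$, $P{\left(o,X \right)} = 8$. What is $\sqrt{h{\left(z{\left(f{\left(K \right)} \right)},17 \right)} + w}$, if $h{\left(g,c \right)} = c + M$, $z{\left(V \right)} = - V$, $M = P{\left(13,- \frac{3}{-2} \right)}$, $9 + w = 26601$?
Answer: $\sqrt{26617} \approx 163.15$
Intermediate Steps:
$w = 26592$ ($w = -9 + 26601 = 26592$)
$M = 8$
$h{\left(g,c \right)} = 8 + c$ ($h{\left(g,c \right)} = c + 8 = 8 + c$)
$\sqrt{h{\left(z{\left(f{\left(K \right)} \right)},17 \right)} + w} = \sqrt{\left(8 + 17\right) + 26592} = \sqrt{25 + 26592} = \sqrt{26617}$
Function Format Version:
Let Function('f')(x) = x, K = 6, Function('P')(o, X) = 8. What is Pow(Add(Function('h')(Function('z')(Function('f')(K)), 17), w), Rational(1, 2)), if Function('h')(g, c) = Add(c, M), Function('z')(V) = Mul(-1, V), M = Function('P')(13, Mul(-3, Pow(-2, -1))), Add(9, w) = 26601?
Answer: Pow(26617, Rational(1, 2)) ≈ 163.15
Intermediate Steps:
w = 26592 (w = Add(-9, 26601) = 26592)
M = 8
Function('h')(g, c) = Add(8, c) (Function('h')(g, c) = Add(c, 8) = Add(8, c))
Pow(Add(Function('h')(Function('z')(Function('f')(K)), 17), w), Rational(1, 2)) = Pow(Add(Add(8, 17), 26592), Rational(1, 2)) = Pow(Add(25, 26592), Rational(1, 2)) = Pow(26617, Rational(1, 2))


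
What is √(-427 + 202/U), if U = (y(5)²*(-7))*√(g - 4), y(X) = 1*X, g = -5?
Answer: √(-4707675 + 4242*I)/105 ≈ 0.00931 + 20.664*I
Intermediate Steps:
y(X) = X
U = -525*I (U = (5²*(-7))*√(-5 - 4) = (25*(-7))*√(-9) = -525*I ≈ -525.0*I)
√(-427 + 202/U) = √(-427 + 202/((-525*I))) = √(-427 + 202*(I/525)) = √(-427 + 202*I/525)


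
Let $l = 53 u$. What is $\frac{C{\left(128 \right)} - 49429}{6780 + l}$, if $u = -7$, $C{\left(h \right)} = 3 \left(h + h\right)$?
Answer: $- \frac{48661}{6409} \approx -7.5926$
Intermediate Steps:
$C{\left(h \right)} = 6 h$ ($C{\left(h \right)} = 3 \cdot 2 h = 6 h$)
$l = -371$ ($l = 53 \left(-7\right) = -371$)
$\frac{C{\left(128 \right)} - 49429}{6780 + l} = \frac{6 \cdot 128 - 49429}{6780 - 371} = \frac{768 - 49429}{6409} = \left(-48661\right) \frac{1}{6409} = - \frac{48661}{6409}$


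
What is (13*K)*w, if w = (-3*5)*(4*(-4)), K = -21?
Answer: -65520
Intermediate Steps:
w = 240 (w = -15*(-16) = 240)
(13*K)*w = (13*(-21))*240 = -273*240 = -65520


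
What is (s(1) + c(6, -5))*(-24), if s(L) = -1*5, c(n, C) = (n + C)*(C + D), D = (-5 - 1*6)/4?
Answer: 306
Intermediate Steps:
D = -11/4 (D = (-5 - 6)*(1/4) = -11*1/4 = -11/4 ≈ -2.7500)
c(n, C) = (-11/4 + C)*(C + n) (c(n, C) = (n + C)*(C - 11/4) = (C + n)*(-11/4 + C) = (-11/4 + C)*(C + n))
s(L) = -5
(s(1) + c(6, -5))*(-24) = (-5 + ((-5)**2 - 11/4*(-5) - 11/4*6 - 5*6))*(-24) = (-5 + (25 + 55/4 - 33/2 - 30))*(-24) = (-5 - 31/4)*(-24) = -51/4*(-24) = 306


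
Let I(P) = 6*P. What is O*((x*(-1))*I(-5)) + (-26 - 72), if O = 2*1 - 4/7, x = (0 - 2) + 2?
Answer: -98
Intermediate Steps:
x = 0 (x = -2 + 2 = 0)
O = 10/7 (O = 2 - 4*⅐ = 2 - 4/7 = 10/7 ≈ 1.4286)
O*((x*(-1))*I(-5)) + (-26 - 72) = 10*((0*(-1))*(6*(-5)))/7 + (-26 - 72) = 10*(0*(-30))/7 - 98 = (10/7)*0 - 98 = 0 - 98 = -98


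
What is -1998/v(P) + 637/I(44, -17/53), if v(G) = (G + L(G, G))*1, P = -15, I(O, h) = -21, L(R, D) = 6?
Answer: 575/3 ≈ 191.67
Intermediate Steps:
v(G) = 6 + G (v(G) = (G + 6)*1 = (6 + G)*1 = 6 + G)
-1998/v(P) + 637/I(44, -17/53) = -1998/(6 - 15) + 637/(-21) = -1998/(-9) + 637*(-1/21) = -1998*(-1/9) - 91/3 = 222 - 91/3 = 575/3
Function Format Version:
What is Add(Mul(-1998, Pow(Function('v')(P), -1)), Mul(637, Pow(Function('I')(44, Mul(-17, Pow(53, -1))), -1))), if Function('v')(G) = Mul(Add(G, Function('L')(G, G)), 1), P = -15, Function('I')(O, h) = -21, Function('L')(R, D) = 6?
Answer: Rational(575, 3) ≈ 191.67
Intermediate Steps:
Function('v')(G) = Add(6, G) (Function('v')(G) = Mul(Add(G, 6), 1) = Mul(Add(6, G), 1) = Add(6, G))
Add(Mul(-1998, Pow(Function('v')(P), -1)), Mul(637, Pow(Function('I')(44, Mul(-17, Pow(53, -1))), -1))) = Add(Mul(-1998, Pow(Add(6, -15), -1)), Mul(637, Pow(-21, -1))) = Add(Mul(-1998, Pow(-9, -1)), Mul(637, Rational(-1, 21))) = Add(Mul(-1998, Rational(-1, 9)), Rational(-91, 3)) = Add(222, Rational(-91, 3)) = Rational(575, 3)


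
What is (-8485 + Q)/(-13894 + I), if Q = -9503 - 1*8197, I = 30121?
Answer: -26185/16227 ≈ -1.6137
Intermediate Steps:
Q = -17700 (Q = -9503 - 8197 = -17700)
(-8485 + Q)/(-13894 + I) = (-8485 - 17700)/(-13894 + 30121) = -26185/16227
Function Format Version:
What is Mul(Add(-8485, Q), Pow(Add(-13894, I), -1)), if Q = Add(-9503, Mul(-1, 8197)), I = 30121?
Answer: Rational(-26185, 16227) ≈ -1.6137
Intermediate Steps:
Q = -17700 (Q = Add(-9503, -8197) = -17700)
Mul(Add(-8485, Q), Pow(Add(-13894, I), -1)) = Mul(Add(-8485, -17700), Pow(Add(-13894, 30121), -1)) = Mul(-26185, Pow(16227, -1)) = Mul(-26185, Rational(1, 16227)) = Rational(-26185, 16227)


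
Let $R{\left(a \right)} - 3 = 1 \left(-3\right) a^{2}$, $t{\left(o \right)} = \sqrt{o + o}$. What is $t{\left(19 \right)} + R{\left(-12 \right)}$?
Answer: $-429 + \sqrt{38} \approx -422.84$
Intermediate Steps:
$t{\left(o \right)} = \sqrt{2} \sqrt{o}$ ($t{\left(o \right)} = \sqrt{2 o} = \sqrt{2} \sqrt{o}$)
$R{\left(a \right)} = 3 - 3 a^{2}$ ($R{\left(a \right)} = 3 + 1 \left(-3\right) a^{2} = 3 - 3 a^{2}$)
$t{\left(19 \right)} + R{\left(-12 \right)} = \sqrt{2} \sqrt{19} + \left(3 - 3 \left(-12\right)^{2}\right) = \sqrt{38} + \left(3 - 432\right) = \sqrt{38} - 429 = -429 + \sqrt{38}$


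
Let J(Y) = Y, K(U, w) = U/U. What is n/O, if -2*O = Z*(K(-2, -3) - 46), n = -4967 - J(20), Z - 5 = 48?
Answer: -9974/2385 ≈ -4.1820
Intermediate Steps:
Z = 53 (Z = 5 + 48 = 53)
K(U, w) = 1
n = -4987 (n = -4967 - 1*20 = -4967 - 20 = -4987)
O = 2385/2 (O = -53*(1 - 46)/2 = -53*(-45)/2 = -½*(-2385) = 2385/2 ≈ 1192.5)
n/O = -4987/2385/2 = -4987*2/2385 = -9974/2385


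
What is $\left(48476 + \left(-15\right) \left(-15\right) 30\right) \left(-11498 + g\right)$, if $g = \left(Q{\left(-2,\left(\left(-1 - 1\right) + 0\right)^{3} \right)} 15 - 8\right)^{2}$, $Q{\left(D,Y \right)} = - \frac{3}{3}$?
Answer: $-605773994$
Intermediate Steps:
$Q{\left(D,Y \right)} = -1$ ($Q{\left(D,Y \right)} = \left(-3\right) \frac{1}{3} = -1$)
$g = 529$ ($g = \left(\left(-1\right) 15 - 8\right)^{2} = \left(-15 - 8\right)^{2} = \left(-23\right)^{2} = 529$)
$\left(48476 + \left(-15\right) \left(-15\right) 30\right) \left(-11498 + g\right) = \left(48476 + \left(-15\right) \left(-15\right) 30\right) \left(-11498 + 529\right) = \left(48476 + 225 \cdot 30\right) \left(-10969\right) = \left(48476 + 6750\right) \left(-10969\right) = 55226 \left(-10969\right) = -605773994$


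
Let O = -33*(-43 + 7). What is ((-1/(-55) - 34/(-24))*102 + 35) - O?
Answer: -110731/110 ≈ -1006.6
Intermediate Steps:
O = 1188 (O = -33*(-36) = 1188)
((-1/(-55) - 34/(-24))*102 + 35) - O = ((-1/(-55) - 34/(-24))*102 + 35) - 1*1188 = ((-1*(-1/55) - 34*(-1/24))*102 + 35) - 1188 = ((1/55 + 17/12)*102 + 35) - 1188 = ((947/660)*102 + 35) - 1188 = (16099/110 + 35) - 1188 = 19949/110 - 1188 = -110731/110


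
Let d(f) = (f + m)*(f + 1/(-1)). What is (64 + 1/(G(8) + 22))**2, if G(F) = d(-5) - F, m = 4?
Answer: 1640961/400 ≈ 4102.4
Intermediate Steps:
d(f) = (-1 + f)*(4 + f) (d(f) = (f + 4)*(f + 1/(-1)) = (4 + f)*(f - 1) = (4 + f)*(-1 + f) = (-1 + f)*(4 + f))
G(F) = 6 - F (G(F) = (-4 + (-5)**2 + 3*(-5)) - F = (-4 + 25 - 15) - F = 6 - F)
(64 + 1/(G(8) + 22))**2 = (64 + 1/((6 - 1*8) + 22))**2 = (64 + 1/((6 - 8) + 22))**2 = (64 + 1/(-2 + 22))**2 = (64 + 1/20)**2 = (1281/20)**2 = 1640961/400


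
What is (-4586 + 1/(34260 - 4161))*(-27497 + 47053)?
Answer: -2699393158228/30099 ≈ -8.9684e+7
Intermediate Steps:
(-4586 + 1/(34260 - 4161))*(-27497 + 47053) = (-4586 + 1/30099)*19556 = -138034013/30099*19556 = -2699393158228/30099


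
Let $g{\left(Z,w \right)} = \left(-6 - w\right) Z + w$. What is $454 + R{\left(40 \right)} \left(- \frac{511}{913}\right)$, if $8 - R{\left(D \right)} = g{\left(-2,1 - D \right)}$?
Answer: $\frac{356759}{913} \approx 390.75$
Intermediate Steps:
$g{\left(Z,w \right)} = w + Z \left(-6 - w\right)$ ($g{\left(Z,w \right)} = Z \left(-6 - w\right) + w = w + Z \left(-6 - w\right)$)
$R{\left(D \right)} = -7 + 3 D$ ($R{\left(D \right)} = 8 - \left(\left(1 - D\right) - -12 - - 2 \left(1 - D\right)\right) = 8 - \left(\left(1 - D\right) + 12 - \left(-2 + 2 D\right)\right) = 8 - \left(15 - 3 D\right) = 8 + \left(-15 + 3 D\right) = -7 + 3 D$)
$454 + R{\left(40 \right)} \left(- \frac{511}{913}\right) = 454 + \left(-7 + 3 \cdot 40\right) \left(- \frac{511}{913}\right) = 454 + \left(-7 + 120\right) \left(\left(-511\right) \frac{1}{913}\right) = 454 + 113 \left(- \frac{511}{913}\right) = 454 - \frac{57743}{913} = \frac{356759}{913}$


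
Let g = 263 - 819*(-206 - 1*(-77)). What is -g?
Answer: -105914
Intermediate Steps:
g = 105914 (g = 263 - 819*(-206 + 77) = 263 - 819*(-129) = 263 + 105651 = 105914)
-g = -1*105914 = -105914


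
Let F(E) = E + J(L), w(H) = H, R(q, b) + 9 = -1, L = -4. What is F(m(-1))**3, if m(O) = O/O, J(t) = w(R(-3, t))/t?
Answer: 343/8 ≈ 42.875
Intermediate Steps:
R(q, b) = -10 (R(q, b) = -9 - 1 = -10)
J(t) = -10/t
m(O) = 1
F(E) = 5/2 + E (F(E) = E - 10/(-4) = E - 10*(-1/4) = E + 5/2 = 5/2 + E)
F(m(-1))**3 = (5/2 + 1)**3 = (7/2)**3 = 343/8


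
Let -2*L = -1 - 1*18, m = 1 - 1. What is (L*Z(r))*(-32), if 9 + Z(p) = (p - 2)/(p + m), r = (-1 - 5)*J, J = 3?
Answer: 21584/9 ≈ 2398.2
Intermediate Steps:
m = 0
r = -18 (r = (-1 - 5)*3 = -6*3 = -18)
Z(p) = -9 + (-2 + p)/p (Z(p) = -9 + (p - 2)/(p + 0) = -9 + (-2 + p)/p)
L = 19/2 (L = -(-1 - 1*18)/2 = -(-1 - 18)/2 = -½*(-19) = 19/2 ≈ 9.5000)
(L*Z(r))*(-32) = (19*(-8 - 2/(-18))/2)*(-32) = (19*(-8 - 2*(-1/18))/2)*(-32) = (19*(-8 + ⅑)/2)*(-32) = ((19/2)*(-71/9))*(-32) = -1349/18*(-32) = 21584/9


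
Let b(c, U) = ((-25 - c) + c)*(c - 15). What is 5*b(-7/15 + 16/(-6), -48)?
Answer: 6800/3 ≈ 2266.7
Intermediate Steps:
b(c, U) = 375 - 25*c (b(c, U) = -25*(-15 + c) = 375 - 25*c)
5*b(-7/15 + 16/(-6), -48) = 5*(375 - 25*(-7/15 + 16/(-6))) = 5*(375 - 25*(-7*1/15 + 16*(-⅙))) = 5*(375 - 25*(-7/15 - 8/3)) = 5*(375 - 25*(-47/15)) = 5*(375 + 235/3) = 5*(1360/3) = 6800/3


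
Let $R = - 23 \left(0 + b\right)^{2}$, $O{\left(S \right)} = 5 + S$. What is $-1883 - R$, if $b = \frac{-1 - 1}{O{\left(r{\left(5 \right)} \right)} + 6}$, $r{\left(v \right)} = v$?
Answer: $- \frac{120489}{64} \approx -1882.6$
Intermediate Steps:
$b = - \frac{1}{8}$ ($b = \frac{-1 - 1}{\left(5 + 5\right) + 6} = - \frac{2}{10 + 6} = - \frac{2}{16} = \left(-2\right) \frac{1}{16} = - \frac{1}{8} \approx -0.125$)
$R = - \frac{23}{64}$ ($R = - 23 \left(0 - \frac{1}{8}\right)^{2} = - 23 \left(- \frac{1}{8}\right)^{2} = \left(-23\right) \frac{1}{64} = - \frac{23}{64} \approx -0.35938$)
$-1883 - R = -1883 - - \frac{23}{64} = -1883 + \frac{23}{64} = - \frac{120489}{64}$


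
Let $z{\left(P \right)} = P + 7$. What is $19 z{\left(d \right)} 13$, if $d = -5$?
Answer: $494$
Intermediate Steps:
$z{\left(P \right)} = 7 + P$
$19 z{\left(d \right)} 13 = 19 \left(7 - 5\right) 13 = 19 \cdot 2 \cdot 13 = 38 \cdot 13 = 494$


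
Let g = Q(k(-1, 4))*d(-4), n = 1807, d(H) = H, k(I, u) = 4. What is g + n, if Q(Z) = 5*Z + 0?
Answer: 1727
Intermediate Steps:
Q(Z) = 5*Z
g = -80 (g = (5*4)*(-4) = 20*(-4) = -80)
g + n = -80 + 1807 = 1727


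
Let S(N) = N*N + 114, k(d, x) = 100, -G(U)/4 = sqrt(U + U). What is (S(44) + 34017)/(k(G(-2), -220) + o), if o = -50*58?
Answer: -36067/2800 ≈ -12.881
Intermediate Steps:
G(U) = -4*sqrt(2)*sqrt(U) (G(U) = -4*sqrt(U + U) = -4*sqrt(2)*sqrt(U))
o = -2900
S(N) = 114 + N**2 (S(N) = N**2 + 114 = 114 + N**2)
(S(44) + 34017)/(k(G(-2), -220) + o) = ((114 + 44**2) + 34017)/(100 - 2900) = ((114 + 1936) + 34017)/(-2800) = (2050 + 34017)*(-1/2800) = 36067*(-1/2800) = -36067/2800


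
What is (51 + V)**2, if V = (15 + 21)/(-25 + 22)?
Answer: 1521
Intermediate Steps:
V = -12 (V = 36/(-3) = 36*(-1/3) = -12)
(51 + V)**2 = (51 - 12)**2 = 39**2 = 1521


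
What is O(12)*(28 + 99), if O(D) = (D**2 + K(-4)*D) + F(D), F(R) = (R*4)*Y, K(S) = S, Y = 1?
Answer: 18288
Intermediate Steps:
F(R) = 4*R (F(R) = (R*4)*1 = (4*R)*1 = 4*R)
O(D) = D**2 (O(D) = (D**2 - 4*D) + 4*D = D**2)
O(12)*(28 + 99) = 12**2*(28 + 99) = 144*127 = 18288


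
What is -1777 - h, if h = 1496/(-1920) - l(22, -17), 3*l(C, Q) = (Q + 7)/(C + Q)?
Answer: -142151/80 ≈ -1776.9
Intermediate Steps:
l(C, Q) = (7 + Q)/(3*(C + Q)) (l(C, Q) = ((Q + 7)/(C + Q))/3 = ((7 + Q)/(C + Q))/3 = (7 + Q)/(3*(C + Q)))
h = -9/80 (h = 1496/(-1920) - (7 - 17)/(3*(22 - 17)) = 1496*(-1/1920) - (-10)/(3*5) = -187/240 - (-10)/(3*5) = -187/240 - 1*(-⅔) = -187/240 + ⅔ = -9/80 ≈ -0.11250)
-1777 - h = -1777 - 1*(-9/80) = -1777 + 9/80 = -142151/80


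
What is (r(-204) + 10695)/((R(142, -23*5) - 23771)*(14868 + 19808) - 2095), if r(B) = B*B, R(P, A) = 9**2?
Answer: -52311/821476535 ≈ -6.3679e-5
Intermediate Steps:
R(P, A) = 81
r(B) = B**2
(r(-204) + 10695)/((R(142, -23*5) - 23771)*(14868 + 19808) - 2095) = ((-204)**2 + 10695)/((81 - 23771)*(14868 + 19808) - 2095) = (41616 + 10695)/(-23690*34676 - 2095) = 52311/(-821474440 - 2095) = 52311/(-821476535) = 52311*(-1/821476535) = -52311/821476535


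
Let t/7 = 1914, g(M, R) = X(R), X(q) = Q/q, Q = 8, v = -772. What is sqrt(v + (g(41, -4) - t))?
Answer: 2*I*sqrt(3543) ≈ 119.05*I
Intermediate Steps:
X(q) = 8/q
g(M, R) = 8/R
t = 13398 (t = 7*1914 = 13398)
sqrt(v + (g(41, -4) - t)) = sqrt(-772 + (8/(-4) - 1*13398)) = sqrt(-772 + (8*(-1/4) - 13398)) = sqrt(-772 + (-2 - 13398)) = sqrt(-772 - 13400) = sqrt(-14172) = 2*I*sqrt(3543)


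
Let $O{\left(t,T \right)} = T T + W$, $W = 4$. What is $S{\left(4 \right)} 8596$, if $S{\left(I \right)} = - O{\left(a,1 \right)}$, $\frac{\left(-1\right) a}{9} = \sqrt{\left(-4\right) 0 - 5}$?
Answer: $-42980$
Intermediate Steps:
$a = - 9 i \sqrt{5}$ ($a = - 9 \sqrt{\left(-4\right) 0 - 5} = - 9 \sqrt{0 - 5} = - 9 \sqrt{-5} = - 9 i \sqrt{5} \approx - 20.125 i$)
$O{\left(t,T \right)} = 4 + T^{2}$ ($O{\left(t,T \right)} = T T + 4 = T^{2} + 4 = 4 + T^{2}$)
$S{\left(I \right)} = -5$ ($S{\left(I \right)} = - (4 + 1^{2}) = - (4 + 1) = \left(-1\right) 5 = -5$)
$S{\left(4 \right)} 8596 = \left(-5\right) 8596 = -42980$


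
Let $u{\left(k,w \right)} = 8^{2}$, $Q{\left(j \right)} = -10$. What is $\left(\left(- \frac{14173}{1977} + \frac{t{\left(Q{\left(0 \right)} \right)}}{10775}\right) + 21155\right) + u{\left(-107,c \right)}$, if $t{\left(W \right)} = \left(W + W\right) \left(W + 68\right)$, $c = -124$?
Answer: $\frac{90371168786}{4260435} \approx 21212.0$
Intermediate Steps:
$t{\left(W \right)} = 2 W \left(68 + W\right)$
$u{\left(k,w \right)} = 64$
$\left(\left(- \frac{14173}{1977} + \frac{t{\left(Q{\left(0 \right)} \right)}}{10775}\right) + 21155\right) + u{\left(-107,c \right)} = \left(\left(- \frac{14173}{1977} + \frac{2 \left(-10\right) \left(68 - 10\right)}{10775}\right) + 21155\right) + 64 = \left(\left(\left(-14173\right) \frac{1}{1977} + 2 \left(-10\right) 58 \cdot \frac{1}{10775}\right) + 21155\right) + 64 = \left(\left(- \frac{14173}{1977} - \frac{232}{2155}\right) + 21155\right) + 64 = \left(- \frac{31001479}{4260435} + 21155\right) + 64 = \frac{90098500946}{4260435} + 64 = \frac{90371168786}{4260435}$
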